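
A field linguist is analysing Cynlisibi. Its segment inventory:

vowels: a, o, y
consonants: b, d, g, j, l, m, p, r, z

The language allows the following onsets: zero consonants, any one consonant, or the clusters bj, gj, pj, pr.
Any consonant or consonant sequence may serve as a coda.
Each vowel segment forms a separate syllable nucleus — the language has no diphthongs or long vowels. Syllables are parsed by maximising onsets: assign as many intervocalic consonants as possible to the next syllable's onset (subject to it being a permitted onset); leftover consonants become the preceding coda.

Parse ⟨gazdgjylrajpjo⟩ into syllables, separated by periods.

gazd.gjyl.raj.pjo

The vowels are a, y, a, o — 4 nuclei, so 4 syllables.
Between /a/ (V1) and /y/ (V2): /zdgj/ — longest licit onset from the right is /gj/, leaving /zd/ as coda.
Between /y/ (V2) and /a/ (V3): /lr/; trying suffixes from longest down, /r/ is the first permitted one, so coda /l/ | onset /r/.
Between /a/ (V3) and /o/ (V4): /jpj/; trying suffixes from longest down, /pj/ is the first permitted one, so coda /j/ | onset /pj/.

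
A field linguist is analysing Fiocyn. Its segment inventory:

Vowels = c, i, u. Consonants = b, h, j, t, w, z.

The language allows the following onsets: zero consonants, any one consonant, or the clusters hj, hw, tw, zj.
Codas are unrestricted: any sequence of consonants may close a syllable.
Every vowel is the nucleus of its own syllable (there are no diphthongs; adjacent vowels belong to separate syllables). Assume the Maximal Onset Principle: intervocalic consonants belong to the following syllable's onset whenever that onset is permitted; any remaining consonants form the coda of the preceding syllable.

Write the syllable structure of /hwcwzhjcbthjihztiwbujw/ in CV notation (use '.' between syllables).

Nuclei (vowels): c, c, i, i, u → 5 syllables.
/c…c/ gap (V1→V2): /wzhj/ — longest licit onset from the right is /hj/, leaving /wz/ as coda.
/c…i/ gap (V2→V3): cluster /bthj/ — the longest permitted-onset suffix is /hj/; onset = /hj/, preceding coda = /bt/.
/i…i/ gap (V3→V4): cluster /hzt/ — the longest permitted-onset suffix is /t/; onset = /t/, preceding coda = /hz/.
/i…u/ gap (V4→V5): /wb/ — longest licit onset from the right is /b/, leaving /w/ as coda.
So the parse is hwcwz.hjcbt.hjihz.tiw.bujw.
Mapping each syllable to C/V: /hwcwz/ → CCVCC, /hjcbt/ → CCVCC, /hjihz/ → CCVCC, /tiw/ → CVC, /bujw/ → CVCC.

CCVCC.CCVCC.CCVCC.CVC.CVCC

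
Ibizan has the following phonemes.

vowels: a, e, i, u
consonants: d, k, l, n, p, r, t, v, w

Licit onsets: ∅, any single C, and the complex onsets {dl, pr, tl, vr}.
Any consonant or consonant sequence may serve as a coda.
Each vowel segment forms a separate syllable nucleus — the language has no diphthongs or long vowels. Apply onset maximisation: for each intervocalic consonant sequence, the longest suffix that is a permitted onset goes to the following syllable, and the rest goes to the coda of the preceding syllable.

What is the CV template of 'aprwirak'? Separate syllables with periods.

The vowels are a, i, a — 3 nuclei, so 3 syllables.
/a…i/ gap (V1→V2): /prw/; trying suffixes from longest down, /w/ is the first permitted one, so coda /pr/ | onset /w/.
/i…a/ gap (V2→V3): /r/ → onset of the next syllable (single consonants are always licit onsets).
Result: apr.wi.rak.
Mapping each syllable to C/V: /apr/ → VCC, /wi/ → CV, /rak/ → CVC.

VCC.CV.CVC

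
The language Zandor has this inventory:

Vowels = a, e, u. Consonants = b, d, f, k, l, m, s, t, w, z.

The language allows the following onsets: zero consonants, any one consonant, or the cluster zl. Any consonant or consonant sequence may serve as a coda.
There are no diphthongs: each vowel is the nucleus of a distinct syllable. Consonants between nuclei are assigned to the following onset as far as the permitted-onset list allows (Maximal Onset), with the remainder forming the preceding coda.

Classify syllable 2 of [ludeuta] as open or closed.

open

Vowels present: u, e, u, a; each is a nucleus, giving 4 syllables.
Between /u/ (V1) and /e/ (V2): /d/ → onset of the next syllable (single consonants are always licit onsets).
Between /e/ (V2) and /u/ (V3): no consonants, so the boundary falls immediately after /e/.
Between /u/ (V3) and /a/ (V4): /t/ → onset of the next syllable (single consonants are always licit onsets).
So the parse is lu.de.u.ta.
Syllable 2 is /de/; it ends in its nucleus with no coda, so it is open.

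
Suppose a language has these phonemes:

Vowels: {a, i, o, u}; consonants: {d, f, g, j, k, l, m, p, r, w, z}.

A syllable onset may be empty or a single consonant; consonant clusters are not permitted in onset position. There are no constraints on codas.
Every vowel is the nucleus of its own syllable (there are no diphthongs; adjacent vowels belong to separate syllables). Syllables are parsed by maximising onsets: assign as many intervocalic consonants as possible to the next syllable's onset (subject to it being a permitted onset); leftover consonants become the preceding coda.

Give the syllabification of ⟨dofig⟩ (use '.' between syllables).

Vowels present: o, i; each is a nucleus, giving 2 syllables.
V1 /o/ – V2 /i/: /f/ → onset of the next syllable (single consonants are always licit onsets).

do.fig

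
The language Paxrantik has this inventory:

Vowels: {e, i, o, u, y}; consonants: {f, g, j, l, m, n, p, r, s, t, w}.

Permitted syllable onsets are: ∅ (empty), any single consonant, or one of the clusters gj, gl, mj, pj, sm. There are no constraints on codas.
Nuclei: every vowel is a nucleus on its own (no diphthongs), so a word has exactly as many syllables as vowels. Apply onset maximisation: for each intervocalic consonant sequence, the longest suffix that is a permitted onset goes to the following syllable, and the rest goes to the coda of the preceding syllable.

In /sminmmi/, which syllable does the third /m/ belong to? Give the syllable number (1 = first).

The vowels are i, i — 2 nuclei, so 2 syllables.
Between /i/ (V1) and /i/ (V2): /nmm/ — longest licit onset from the right is /m/, leaving /nm/ as coda.
So the parse is sminm.mi.
The third /m/ is in the onset of syllable 2 (/mi/).

2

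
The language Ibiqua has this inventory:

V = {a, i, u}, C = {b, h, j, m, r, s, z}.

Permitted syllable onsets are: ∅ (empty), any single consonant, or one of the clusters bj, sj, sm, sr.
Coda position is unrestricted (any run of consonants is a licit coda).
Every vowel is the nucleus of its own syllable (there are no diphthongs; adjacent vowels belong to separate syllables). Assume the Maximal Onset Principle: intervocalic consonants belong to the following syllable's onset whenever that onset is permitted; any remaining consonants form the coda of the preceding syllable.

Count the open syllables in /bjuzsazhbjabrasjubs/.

The vowels are u, a, a, a, u — 5 nuclei, so 5 syllables.
Between /u/ (V1) and /a/ (V2): /zs/; trying suffixes from longest down, /s/ is the first permitted one, so coda /z/ | onset /s/.
Between /a/ (V2) and /a/ (V3): /zhbj/ splits as /zh/ + /bj/ (/bj/ is the longest suffix that is a licit onset).
Between /a/ (V3) and /a/ (V4): /br/ — longest licit onset from the right is /r/, leaving /b/ as coda.
Between /a/ (V4) and /u/ (V5): cluster /sj/ — /sj/ is itself a permitted onset, so the whole cluster goes right; preceding coda = ∅.
Syllabification: bjuz.sazh.bjab.ra.sjubs.
Classifying each syllable: /bjuz/ (closed), /sazh/ (closed), /bjab/ (closed), /ra/ (open), /sjubs/ (closed).
Open syllables: 1.

1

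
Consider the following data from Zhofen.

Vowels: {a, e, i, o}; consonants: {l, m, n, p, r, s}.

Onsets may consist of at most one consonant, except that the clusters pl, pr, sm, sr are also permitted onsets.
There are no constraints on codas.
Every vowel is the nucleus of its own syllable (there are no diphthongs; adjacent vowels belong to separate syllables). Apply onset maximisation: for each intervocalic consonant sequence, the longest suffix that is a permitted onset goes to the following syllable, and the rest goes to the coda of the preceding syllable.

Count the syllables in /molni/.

Vowels present: o, i; each is a nucleus, giving 2 syllables.

2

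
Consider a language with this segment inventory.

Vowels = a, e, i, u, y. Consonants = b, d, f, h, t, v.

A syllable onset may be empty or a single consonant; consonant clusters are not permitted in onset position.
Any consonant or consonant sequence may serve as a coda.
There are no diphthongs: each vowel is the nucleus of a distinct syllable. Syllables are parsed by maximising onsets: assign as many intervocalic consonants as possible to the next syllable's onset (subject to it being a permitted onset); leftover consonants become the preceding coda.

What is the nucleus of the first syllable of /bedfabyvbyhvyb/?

Nuclei (vowels): e, a, y, y, y → 5 syllables.
The first nucleus (vowel 1 from the left) is /e/.

e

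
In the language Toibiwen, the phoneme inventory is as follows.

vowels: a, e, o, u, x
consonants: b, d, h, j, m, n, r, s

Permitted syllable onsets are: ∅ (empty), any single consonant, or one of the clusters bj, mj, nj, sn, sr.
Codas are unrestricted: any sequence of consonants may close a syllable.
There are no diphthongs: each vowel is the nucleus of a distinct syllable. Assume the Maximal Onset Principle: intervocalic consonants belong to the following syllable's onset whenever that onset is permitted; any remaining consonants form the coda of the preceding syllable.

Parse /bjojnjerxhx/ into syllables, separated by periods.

bjoj.nje.rx.hx

The vowels are o, e, x, x — 4 nuclei, so 4 syllables.
Between /o/ (V1) and /e/ (V2): /jnj/ — longest licit onset from the right is /nj/, leaving /j/ as coda.
Between /e/ (V2) and /x/ (V3): /r/ is a single consonant, so it becomes the next onset.
Between /x/ (V3) and /x/ (V4): /h/ is a single consonant, so it becomes the next onset.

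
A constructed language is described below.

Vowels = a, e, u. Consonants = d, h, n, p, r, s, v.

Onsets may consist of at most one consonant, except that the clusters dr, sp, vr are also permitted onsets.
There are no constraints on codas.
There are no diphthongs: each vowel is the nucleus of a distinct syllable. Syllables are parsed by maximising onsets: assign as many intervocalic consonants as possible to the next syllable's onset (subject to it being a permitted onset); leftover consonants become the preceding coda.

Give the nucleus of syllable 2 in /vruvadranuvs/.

a

The vowels are u, a, a, u — 4 nuclei, so 4 syllables.
The second nucleus (vowel 2 from the left) is /a/.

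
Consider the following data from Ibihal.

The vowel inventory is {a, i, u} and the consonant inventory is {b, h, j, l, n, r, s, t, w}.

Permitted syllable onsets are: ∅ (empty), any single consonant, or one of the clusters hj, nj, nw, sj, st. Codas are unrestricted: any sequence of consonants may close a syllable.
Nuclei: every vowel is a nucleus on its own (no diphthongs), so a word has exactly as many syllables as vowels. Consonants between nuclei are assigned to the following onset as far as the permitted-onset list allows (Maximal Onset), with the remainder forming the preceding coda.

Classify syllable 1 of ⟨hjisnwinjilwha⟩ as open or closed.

The vowels are i, i, i, a — 4 nuclei, so 4 syllables.
σ1/σ2 boundary: /snw/; trying suffixes from longest down, /nw/ is the first permitted one, so coda /s/ | onset /nw/.
σ2/σ3 boundary: /nj/ is a licit onset in full, so it all attaches to the next syllable.
σ3/σ4 boundary: cluster /lwh/ — the longest permitted-onset suffix is /h/; onset = /h/, preceding coda = /lw/.
Syllabification: hjis.nwi.njilw.ha.
Syllable 1 is /hjis/ with coda /s/, so it is closed.

closed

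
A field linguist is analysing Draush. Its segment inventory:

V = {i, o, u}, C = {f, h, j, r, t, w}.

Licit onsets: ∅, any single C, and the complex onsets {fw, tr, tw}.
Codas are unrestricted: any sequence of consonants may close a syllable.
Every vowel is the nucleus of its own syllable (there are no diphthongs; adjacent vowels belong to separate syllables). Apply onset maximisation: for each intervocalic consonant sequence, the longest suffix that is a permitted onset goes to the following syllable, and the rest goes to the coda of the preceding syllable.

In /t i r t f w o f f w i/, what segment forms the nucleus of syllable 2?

Nuclei (vowels): i, o, i → 3 syllables.
The second nucleus (vowel 2 from the left) is /o/.

o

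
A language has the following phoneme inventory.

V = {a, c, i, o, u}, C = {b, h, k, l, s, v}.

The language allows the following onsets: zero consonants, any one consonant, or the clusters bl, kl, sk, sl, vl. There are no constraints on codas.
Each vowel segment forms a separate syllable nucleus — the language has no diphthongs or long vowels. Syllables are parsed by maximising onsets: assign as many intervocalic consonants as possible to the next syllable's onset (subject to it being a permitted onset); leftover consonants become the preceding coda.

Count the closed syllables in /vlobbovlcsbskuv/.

3

Nuclei (vowels): o, o, c, u → 4 syllables.
V1 /o/ – V2 /o/: /bb/; trying suffixes from longest down, /b/ is the first permitted one, so coda /b/ | onset /b/.
V2 /o/ – V3 /c/: /vl/ — entire cluster is a permitted onset → onset /vl/, coda ∅.
V3 /c/ – V4 /u/: /sbsk/ — longest licit onset from the right is /sk/, leaving /sb/ as coda.
So the parse is vlob.bo.vlcsb.skuv.
Classifying each syllable: /vlob/ (closed), /bo/ (open), /vlcsb/ (closed), /skuv/ (closed).
Closed syllables: 3.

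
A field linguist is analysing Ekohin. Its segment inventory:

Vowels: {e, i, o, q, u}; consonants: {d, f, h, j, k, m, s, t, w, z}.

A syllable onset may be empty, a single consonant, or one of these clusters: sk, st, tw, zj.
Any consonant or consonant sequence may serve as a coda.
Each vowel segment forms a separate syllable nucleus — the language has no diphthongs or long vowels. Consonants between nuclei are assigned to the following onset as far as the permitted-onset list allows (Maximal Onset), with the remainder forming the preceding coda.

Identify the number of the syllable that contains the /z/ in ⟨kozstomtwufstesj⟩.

1

The vowels are o, o, u, e — 4 nuclei, so 4 syllables.
σ1/σ2 boundary: cluster /zst/ — the longest permitted-onset suffix is /st/; onset = /st/, preceding coda = /z/.
σ2/σ3 boundary: /mtw/ splits as /m/ + /tw/ (/tw/ is the longest suffix that is a licit onset).
σ3/σ4 boundary: /fst/ — longest licit onset from the right is /st/, leaving /f/ as coda.
Putting it together: koz.stom.twuf.stesj.
The /z/ is in the coda of syllable 1 (/koz/).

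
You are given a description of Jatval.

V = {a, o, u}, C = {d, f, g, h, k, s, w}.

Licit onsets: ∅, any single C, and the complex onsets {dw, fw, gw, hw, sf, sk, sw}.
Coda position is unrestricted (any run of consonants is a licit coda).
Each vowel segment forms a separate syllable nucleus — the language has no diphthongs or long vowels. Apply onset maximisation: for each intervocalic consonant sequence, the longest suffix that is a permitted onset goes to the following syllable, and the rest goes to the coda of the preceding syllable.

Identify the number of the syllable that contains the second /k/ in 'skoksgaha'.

Nuclei (vowels): o, a, a → 3 syllables.
V1 /o/ – V2 /a/: /ksg/; trying suffixes from longest down, /g/ is the first permitted one, so coda /ks/ | onset /g/.
V2 /a/ – V3 /a/: /h/ is a single consonant, so it becomes the next onset.
So the parse is skoks.ga.ha.
The second /k/ is in the coda of syllable 1 (/skoks/).

1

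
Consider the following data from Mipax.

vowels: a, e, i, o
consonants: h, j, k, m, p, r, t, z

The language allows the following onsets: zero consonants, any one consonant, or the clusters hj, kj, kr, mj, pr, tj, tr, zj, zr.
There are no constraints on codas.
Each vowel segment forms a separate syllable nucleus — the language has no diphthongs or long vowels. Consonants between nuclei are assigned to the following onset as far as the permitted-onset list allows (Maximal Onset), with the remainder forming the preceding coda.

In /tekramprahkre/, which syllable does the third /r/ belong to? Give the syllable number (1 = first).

Vowels present: e, a, a, e; each is a nucleus, giving 4 syllables.
V1 /e/ – V2 /a/: cluster /kr/ — /kr/ is itself a permitted onset, so the whole cluster goes right; preceding coda = ∅.
V2 /a/ – V3 /a/: cluster /mpr/ — the longest permitted-onset suffix is /pr/; onset = /pr/, preceding coda = /m/.
V3 /a/ – V4 /e/: /hkr/ splits as /h/ + /kr/ (/kr/ is the longest suffix that is a licit onset).
Syllabification: te.kram.prah.kre.
The third /r/ is in the onset of syllable 4 (/kre/).

4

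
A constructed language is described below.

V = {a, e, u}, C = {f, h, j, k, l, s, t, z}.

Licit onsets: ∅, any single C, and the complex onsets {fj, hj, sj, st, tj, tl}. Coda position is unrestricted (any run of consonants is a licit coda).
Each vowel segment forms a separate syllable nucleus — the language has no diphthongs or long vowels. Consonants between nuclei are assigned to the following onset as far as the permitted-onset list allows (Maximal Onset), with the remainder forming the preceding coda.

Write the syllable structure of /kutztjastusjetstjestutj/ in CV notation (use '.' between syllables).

CVCC.CCV.CCV.CCVCC.CCV.CCVCC

Vowels present: u, a, u, e, e, u; each is a nucleus, giving 6 syllables.
Between /u/ (V1) and /a/ (V2): /tztj/ — longest licit onset from the right is /tj/, leaving /tz/ as coda.
Between /a/ (V2) and /u/ (V3): cluster /st/ — /st/ is itself a permitted onset, so the whole cluster goes right; preceding coda = ∅.
Between /u/ (V3) and /e/ (V4): /sj/ is a licit onset in full, so it all attaches to the next syllable.
Between /e/ (V4) and /e/ (V5): cluster /tstj/ — the longest permitted-onset suffix is /tj/; onset = /tj/, preceding coda = /ts/.
Between /e/ (V5) and /u/ (V6): cluster /st/ — /st/ is itself a permitted onset, so the whole cluster goes right; preceding coda = ∅.
So the parse is kutz.tja.stu.sjets.tje.stutj.
Mapping each syllable to C/V: /kutz/ → CVCC, /tja/ → CCV, /stu/ → CCV, /sjets/ → CCVCC, /tje/ → CCV, /stutj/ → CCVCC.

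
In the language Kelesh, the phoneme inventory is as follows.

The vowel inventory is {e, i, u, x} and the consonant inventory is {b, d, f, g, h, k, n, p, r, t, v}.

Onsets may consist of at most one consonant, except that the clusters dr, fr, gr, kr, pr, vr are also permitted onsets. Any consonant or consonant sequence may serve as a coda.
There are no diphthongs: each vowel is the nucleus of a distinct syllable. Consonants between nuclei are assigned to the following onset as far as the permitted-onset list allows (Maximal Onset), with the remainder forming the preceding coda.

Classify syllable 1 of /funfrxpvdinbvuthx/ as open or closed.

closed

Nuclei (vowels): u, x, i, u, x → 5 syllables.
σ1/σ2 boundary: /nfr/ — longest licit onset from the right is /fr/, leaving /n/ as coda.
σ2/σ3 boundary: /pvd/; trying suffixes from longest down, /d/ is the first permitted one, so coda /pv/ | onset /d/.
σ3/σ4 boundary: /nbv/ splits as /nb/ + /v/ (/v/ is the longest suffix that is a licit onset).
σ4/σ5 boundary: cluster /th/ — the longest permitted-onset suffix is /h/; onset = /h/, preceding coda = /t/.
Result: fun.frxpv.dinb.vut.hx.
Syllable 1 is /fun/ with coda /n/, so it is closed.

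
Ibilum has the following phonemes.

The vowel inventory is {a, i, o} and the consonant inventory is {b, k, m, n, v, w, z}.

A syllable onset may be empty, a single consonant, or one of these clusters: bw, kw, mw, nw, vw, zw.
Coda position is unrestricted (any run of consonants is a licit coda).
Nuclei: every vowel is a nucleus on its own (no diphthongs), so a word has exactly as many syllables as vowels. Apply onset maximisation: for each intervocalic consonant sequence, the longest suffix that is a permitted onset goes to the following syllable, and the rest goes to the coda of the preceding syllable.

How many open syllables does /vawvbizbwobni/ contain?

Vowels present: a, i, o, i; each is a nucleus, giving 4 syllables.
/a…i/ gap (V1→V2): cluster /wvb/ — the longest permitted-onset suffix is /b/; onset = /b/, preceding coda = /wv/.
/i…o/ gap (V2→V3): /zbw/ splits as /z/ + /bw/ (/bw/ is the longest suffix that is a licit onset).
/o…i/ gap (V3→V4): /bn/ — longest licit onset from the right is /n/, leaving /b/ as coda.
Syllabification: vawv.biz.bwob.ni.
Classifying each syllable: /vawv/ (closed), /biz/ (closed), /bwob/ (closed), /ni/ (open).
Open syllables: 1.

1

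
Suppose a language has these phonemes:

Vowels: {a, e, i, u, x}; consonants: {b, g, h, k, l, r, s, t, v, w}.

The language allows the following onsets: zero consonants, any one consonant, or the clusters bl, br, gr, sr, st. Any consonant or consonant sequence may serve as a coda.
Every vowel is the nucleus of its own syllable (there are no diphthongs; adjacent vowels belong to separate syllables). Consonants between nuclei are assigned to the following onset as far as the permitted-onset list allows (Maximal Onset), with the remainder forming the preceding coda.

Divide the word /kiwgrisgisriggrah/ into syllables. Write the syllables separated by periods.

Nuclei (vowels): i, i, i, i, a → 5 syllables.
V1 /i/ – V2 /i/: /wgr/ splits as /w/ + /gr/ (/gr/ is the longest suffix that is a licit onset).
V2 /i/ – V3 /i/: /sg/ splits as /s/ + /g/ (/g/ is the longest suffix that is a licit onset).
V3 /i/ – V4 /i/: cluster /sr/ — /sr/ is itself a permitted onset, so the whole cluster goes right; preceding coda = ∅.
V4 /i/ – V5 /a/: /ggr/; trying suffixes from longest down, /gr/ is the first permitted one, so coda /g/ | onset /gr/.

kiw.gris.gi.srig.grah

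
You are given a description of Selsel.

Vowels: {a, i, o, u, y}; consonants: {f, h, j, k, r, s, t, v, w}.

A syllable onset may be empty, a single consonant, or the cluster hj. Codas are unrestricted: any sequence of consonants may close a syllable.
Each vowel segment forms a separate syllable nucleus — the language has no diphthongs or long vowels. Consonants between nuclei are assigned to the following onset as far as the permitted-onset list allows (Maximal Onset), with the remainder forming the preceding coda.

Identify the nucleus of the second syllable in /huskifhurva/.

Nuclei (vowels): u, i, u, a → 4 syllables.
The second nucleus (vowel 2 from the left) is /i/.

i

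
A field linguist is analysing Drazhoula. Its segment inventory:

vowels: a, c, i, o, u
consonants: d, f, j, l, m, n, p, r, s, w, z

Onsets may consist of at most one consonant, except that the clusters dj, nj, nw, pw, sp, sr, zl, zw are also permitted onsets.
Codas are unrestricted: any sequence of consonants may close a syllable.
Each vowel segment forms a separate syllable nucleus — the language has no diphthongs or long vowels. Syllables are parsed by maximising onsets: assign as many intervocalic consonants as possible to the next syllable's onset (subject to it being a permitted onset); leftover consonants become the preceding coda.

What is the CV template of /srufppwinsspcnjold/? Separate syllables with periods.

CCVCC.CCVCC.CCV.CCVCC

Nuclei (vowels): u, i, c, o → 4 syllables.
σ1/σ2 boundary: /fppw/ — longest licit onset from the right is /pw/, leaving /fp/ as coda.
σ2/σ3 boundary: /nssp/ — longest licit onset from the right is /sp/, leaving /ns/ as coda.
σ3/σ4 boundary: /nj/ is a licit onset in full, so it all attaches to the next syllable.
Putting it together: srufp.pwins.spc.njold.
Mapping each syllable to C/V: /srufp/ → CCVCC, /pwins/ → CCVCC, /spc/ → CCV, /njold/ → CCVCC.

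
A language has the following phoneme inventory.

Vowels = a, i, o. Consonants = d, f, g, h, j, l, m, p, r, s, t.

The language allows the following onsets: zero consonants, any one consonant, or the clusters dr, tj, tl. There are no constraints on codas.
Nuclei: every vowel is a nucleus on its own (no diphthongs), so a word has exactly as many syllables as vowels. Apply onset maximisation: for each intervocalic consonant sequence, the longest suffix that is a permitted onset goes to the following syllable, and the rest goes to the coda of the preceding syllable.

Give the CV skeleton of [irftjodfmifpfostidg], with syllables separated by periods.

The vowels are i, o, i, o, i — 5 nuclei, so 5 syllables.
/i…o/ gap (V1→V2): cluster /rftj/ — the longest permitted-onset suffix is /tj/; onset = /tj/, preceding coda = /rf/.
/o…i/ gap (V2→V3): /dfm/ — longest licit onset from the right is /m/, leaving /df/ as coda.
/i…o/ gap (V3→V4): /fpf/; trying suffixes from longest down, /f/ is the first permitted one, so coda /fp/ | onset /f/.
/o…i/ gap (V4→V5): /st/ — longest licit onset from the right is /t/, leaving /s/ as coda.
So the parse is irf.tjodf.mifp.fos.tidg.
Mapping each syllable to C/V: /irf/ → VCC, /tjodf/ → CCVCC, /mifp/ → CVCC, /fos/ → CVC, /tidg/ → CVCC.

VCC.CCVCC.CVCC.CVC.CVCC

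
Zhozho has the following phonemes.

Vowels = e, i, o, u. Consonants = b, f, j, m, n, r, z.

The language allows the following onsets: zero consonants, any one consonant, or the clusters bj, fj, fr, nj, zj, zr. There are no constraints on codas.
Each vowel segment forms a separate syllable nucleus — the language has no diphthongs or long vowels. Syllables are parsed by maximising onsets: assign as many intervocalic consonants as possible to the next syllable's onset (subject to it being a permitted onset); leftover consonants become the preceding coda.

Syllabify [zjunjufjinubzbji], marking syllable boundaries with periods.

Nuclei (vowels): u, u, i, u, i → 5 syllables.
σ1/σ2 boundary: cluster /nj/ — /nj/ is itself a permitted onset, so the whole cluster goes right; preceding coda = ∅.
σ2/σ3 boundary: /fj/ is a licit onset in full, so it all attaches to the next syllable.
σ3/σ4 boundary: just /n/ — single C goes to the following onset.
σ4/σ5 boundary: /bzbj/; trying suffixes from longest down, /bj/ is the first permitted one, so coda /bz/ | onset /bj/.

zju.nju.fji.nubz.bji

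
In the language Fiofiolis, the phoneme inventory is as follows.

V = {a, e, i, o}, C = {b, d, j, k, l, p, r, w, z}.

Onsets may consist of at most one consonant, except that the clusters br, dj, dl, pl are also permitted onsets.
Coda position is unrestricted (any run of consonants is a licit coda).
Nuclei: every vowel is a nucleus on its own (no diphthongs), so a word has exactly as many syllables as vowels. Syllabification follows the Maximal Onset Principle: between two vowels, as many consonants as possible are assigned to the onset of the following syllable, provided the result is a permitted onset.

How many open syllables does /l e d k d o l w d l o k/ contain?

0

The vowels are e, o, o — 3 nuclei, so 3 syllables.
σ1/σ2 boundary: cluster /dkd/ — the longest permitted-onset suffix is /d/; onset = /d/, preceding coda = /dk/.
σ2/σ3 boundary: /lwdl/; trying suffixes from longest down, /dl/ is the first permitted one, so coda /lw/ | onset /dl/.
So the parse is ledk.dolw.dlok.
Classifying each syllable: /ledk/ (closed), /dolw/ (closed), /dlok/ (closed).
Open syllables: 0.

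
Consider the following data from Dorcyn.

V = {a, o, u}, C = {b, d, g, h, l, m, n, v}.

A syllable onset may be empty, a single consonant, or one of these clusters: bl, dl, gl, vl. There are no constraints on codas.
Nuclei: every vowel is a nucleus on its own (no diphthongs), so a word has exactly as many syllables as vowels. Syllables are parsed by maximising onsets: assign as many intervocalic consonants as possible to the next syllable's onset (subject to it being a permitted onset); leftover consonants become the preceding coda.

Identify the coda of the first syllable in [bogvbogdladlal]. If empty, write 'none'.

Nuclei (vowels): o, o, a, a → 4 syllables.
V1 /o/ – V2 /o/: cluster /gvb/ — the longest permitted-onset suffix is /b/; onset = /b/, preceding coda = /gv/.
V2 /o/ – V3 /a/: /gdl/ splits as /g/ + /dl/ (/dl/ is the longest suffix that is a licit onset).
V3 /a/ – V4 /a/: /dl/ — entire cluster is a permitted onset → onset /dl/, coda ∅.
So the parse is bogv.bog.dla.dlal.
Syllable 1 is /bogv/: onset /b/, nucleus /o/, coda /gv/.

gv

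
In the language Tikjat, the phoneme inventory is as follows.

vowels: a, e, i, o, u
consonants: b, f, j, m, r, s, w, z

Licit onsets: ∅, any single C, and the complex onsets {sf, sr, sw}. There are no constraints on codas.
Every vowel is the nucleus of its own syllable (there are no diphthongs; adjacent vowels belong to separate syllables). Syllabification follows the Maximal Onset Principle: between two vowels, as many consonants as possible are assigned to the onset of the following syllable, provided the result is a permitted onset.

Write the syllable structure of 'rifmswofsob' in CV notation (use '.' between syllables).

CVCC.CCVC.CVC

Vowels present: i, o, o; each is a nucleus, giving 3 syllables.
σ1/σ2 boundary: cluster /fmsw/ — the longest permitted-onset suffix is /sw/; onset = /sw/, preceding coda = /fm/.
σ2/σ3 boundary: /fs/ — longest licit onset from the right is /s/, leaving /f/ as coda.
Putting it together: rifm.swof.sob.
Mapping each syllable to C/V: /rifm/ → CVCC, /swof/ → CCVC, /sob/ → CVC.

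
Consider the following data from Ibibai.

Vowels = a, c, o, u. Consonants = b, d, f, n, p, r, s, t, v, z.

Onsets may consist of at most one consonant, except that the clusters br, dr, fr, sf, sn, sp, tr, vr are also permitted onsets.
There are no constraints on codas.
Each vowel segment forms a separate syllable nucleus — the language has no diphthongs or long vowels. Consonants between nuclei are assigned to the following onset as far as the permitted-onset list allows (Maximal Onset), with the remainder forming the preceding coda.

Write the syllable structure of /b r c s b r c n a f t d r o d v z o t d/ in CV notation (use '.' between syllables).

Nuclei (vowels): c, c, a, o, o → 5 syllables.
/c…c/ gap (V1→V2): /sbr/ — longest licit onset from the right is /br/, leaving /s/ as coda.
/c…a/ gap (V2→V3): /n/ → onset of the next syllable (single consonants are always licit onsets).
/a…o/ gap (V3→V4): /ftdr/ — longest licit onset from the right is /dr/, leaving /ft/ as coda.
/o…o/ gap (V4→V5): /dvz/ — longest licit onset from the right is /z/, leaving /dv/ as coda.
So the parse is brcs.brc.naft.drodv.zotd.
Mapping each syllable to C/V: /brcs/ → CCVC, /brc/ → CCV, /naft/ → CVCC, /drodv/ → CCVCC, /zotd/ → CVCC.

CCVC.CCV.CVCC.CCVCC.CVCC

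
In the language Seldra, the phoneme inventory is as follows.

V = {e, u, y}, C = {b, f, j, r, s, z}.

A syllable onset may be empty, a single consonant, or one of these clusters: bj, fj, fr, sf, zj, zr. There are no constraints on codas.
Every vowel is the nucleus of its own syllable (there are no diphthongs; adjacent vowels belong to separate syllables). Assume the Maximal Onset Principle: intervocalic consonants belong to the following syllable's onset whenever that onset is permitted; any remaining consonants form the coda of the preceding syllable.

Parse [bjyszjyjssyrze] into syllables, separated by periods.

Vowels present: y, y, y, e; each is a nucleus, giving 4 syllables.
σ1/σ2 boundary: /szj/ — longest licit onset from the right is /zj/, leaving /s/ as coda.
σ2/σ3 boundary: /jss/ — longest licit onset from the right is /s/, leaving /js/ as coda.
σ3/σ4 boundary: /rz/ splits as /r/ + /z/ (/z/ is the longest suffix that is a licit onset).

bjys.zjyjs.syr.ze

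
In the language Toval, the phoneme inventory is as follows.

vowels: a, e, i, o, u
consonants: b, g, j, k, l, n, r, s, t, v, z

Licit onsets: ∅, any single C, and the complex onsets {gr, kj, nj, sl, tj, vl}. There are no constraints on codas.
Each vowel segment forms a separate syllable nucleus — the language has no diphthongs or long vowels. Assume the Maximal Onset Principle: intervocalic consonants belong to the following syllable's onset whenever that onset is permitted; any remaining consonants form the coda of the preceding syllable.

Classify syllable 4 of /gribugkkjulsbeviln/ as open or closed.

open

The vowels are i, u, u, e, i — 5 nuclei, so 5 syllables.
/i…u/ gap (V1→V2): /b/ is a single consonant, so it becomes the next onset.
/u…u/ gap (V2→V3): cluster /gkkj/ — the longest permitted-onset suffix is /kj/; onset = /kj/, preceding coda = /gk/.
/u…e/ gap (V3→V4): /lsb/; trying suffixes from longest down, /b/ is the first permitted one, so coda /ls/ | onset /b/.
/e…i/ gap (V4→V5): /v/ → onset of the next syllable (single consonants are always licit onsets).
Result: gri.bugk.kjuls.be.viln.
Syllable 4 is /be/; it ends in its nucleus with no coda, so it is open.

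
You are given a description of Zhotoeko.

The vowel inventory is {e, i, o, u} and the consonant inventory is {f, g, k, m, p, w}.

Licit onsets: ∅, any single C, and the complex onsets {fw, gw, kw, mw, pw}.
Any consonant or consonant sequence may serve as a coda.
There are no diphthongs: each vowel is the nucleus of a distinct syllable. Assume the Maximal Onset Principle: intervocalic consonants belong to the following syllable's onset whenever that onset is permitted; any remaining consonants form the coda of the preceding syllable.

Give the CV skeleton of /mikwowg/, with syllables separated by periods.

Nuclei (vowels): i, o → 2 syllables.
/i…o/ gap (V1→V2): /kw/ — entire cluster is a permitted onset → onset /kw/, coda ∅.
Syllabification: mi.kwowg.
Mapping each syllable to C/V: /mi/ → CV, /kwowg/ → CCVCC.

CV.CCVCC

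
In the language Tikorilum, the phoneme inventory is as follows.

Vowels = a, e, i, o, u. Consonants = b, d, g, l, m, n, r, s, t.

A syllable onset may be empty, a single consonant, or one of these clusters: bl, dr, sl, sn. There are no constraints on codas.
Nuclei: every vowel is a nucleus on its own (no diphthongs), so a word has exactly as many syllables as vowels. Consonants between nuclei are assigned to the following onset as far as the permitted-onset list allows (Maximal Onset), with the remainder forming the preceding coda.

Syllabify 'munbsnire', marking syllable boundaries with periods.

munb.sni.re

The vowels are u, i, e — 3 nuclei, so 3 syllables.
Between /u/ (V1) and /i/ (V2): /nbsn/ splits as /nb/ + /sn/ (/sn/ is the longest suffix that is a licit onset).
Between /i/ (V2) and /e/ (V3): /r/ is a single consonant, so it becomes the next onset.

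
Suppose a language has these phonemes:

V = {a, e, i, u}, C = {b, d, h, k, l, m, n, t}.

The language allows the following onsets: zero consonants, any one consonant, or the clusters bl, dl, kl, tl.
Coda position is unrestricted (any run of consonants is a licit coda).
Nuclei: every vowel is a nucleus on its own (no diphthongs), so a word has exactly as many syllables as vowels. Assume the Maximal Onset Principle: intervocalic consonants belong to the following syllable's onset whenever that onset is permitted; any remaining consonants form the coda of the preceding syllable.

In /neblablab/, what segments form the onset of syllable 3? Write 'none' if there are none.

bl

Vowels present: e, a, a; each is a nucleus, giving 3 syllables.
/e…a/ gap (V1→V2): cluster /bl/ — /bl/ is itself a permitted onset, so the whole cluster goes right; preceding coda = ∅.
/a…a/ gap (V2→V3): /bl/ — entire cluster is a permitted onset → onset /bl/, coda ∅.
So the parse is ne.bla.blab.
Syllable 3 is /blab/: onset /bl/, nucleus /a/, coda /b/.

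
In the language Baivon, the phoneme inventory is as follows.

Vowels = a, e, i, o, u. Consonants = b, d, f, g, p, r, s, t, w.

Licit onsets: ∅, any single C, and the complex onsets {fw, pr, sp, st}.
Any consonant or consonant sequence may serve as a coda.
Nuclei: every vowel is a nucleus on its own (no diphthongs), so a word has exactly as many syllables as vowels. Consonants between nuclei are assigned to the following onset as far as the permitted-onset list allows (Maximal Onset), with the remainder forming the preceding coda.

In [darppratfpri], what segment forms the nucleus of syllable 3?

The vowels are a, a, i — 3 nuclei, so 3 syllables.
The third nucleus (vowel 3 from the left) is /i/.

i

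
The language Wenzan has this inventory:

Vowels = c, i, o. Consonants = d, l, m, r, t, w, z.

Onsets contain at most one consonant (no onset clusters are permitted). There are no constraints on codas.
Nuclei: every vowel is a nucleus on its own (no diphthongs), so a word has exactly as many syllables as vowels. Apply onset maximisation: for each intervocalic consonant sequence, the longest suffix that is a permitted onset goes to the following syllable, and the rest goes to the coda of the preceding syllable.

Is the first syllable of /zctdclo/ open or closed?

closed

The vowels are c, c, o — 3 nuclei, so 3 syllables.
/c…c/ gap (V1→V2): /td/ splits as /t/ + /d/ (/d/ is the longest suffix that is a licit onset).
/c…o/ gap (V2→V3): just /l/ — single C goes to the following onset.
So the parse is zct.dc.lo.
Syllable 1 is /zct/ with coda /t/, so it is closed.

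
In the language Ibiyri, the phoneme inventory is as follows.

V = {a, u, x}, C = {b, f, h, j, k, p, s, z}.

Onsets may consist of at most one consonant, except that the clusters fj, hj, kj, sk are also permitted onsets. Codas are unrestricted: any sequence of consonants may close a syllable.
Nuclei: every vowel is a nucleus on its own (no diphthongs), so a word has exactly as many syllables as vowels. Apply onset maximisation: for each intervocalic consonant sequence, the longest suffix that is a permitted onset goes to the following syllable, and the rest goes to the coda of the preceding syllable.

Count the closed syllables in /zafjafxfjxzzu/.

1

Nuclei (vowels): a, a, x, x, u → 5 syllables.
/a…a/ gap (V1→V2): /fj/ — entire cluster is a permitted onset → onset /fj/, coda ∅.
/a…x/ gap (V2→V3): /f/ is a single consonant, so it becomes the next onset.
/x…x/ gap (V3→V4): /fj/ is a licit onset in full, so it all attaches to the next syllable.
/x…u/ gap (V4→V5): cluster /zz/ — the longest permitted-onset suffix is /z/; onset = /z/, preceding coda = /z/.
So the parse is za.fja.fx.fjxz.zu.
Classifying each syllable: /za/ (open), /fja/ (open), /fx/ (open), /fjxz/ (closed), /zu/ (open).
Closed syllables: 1.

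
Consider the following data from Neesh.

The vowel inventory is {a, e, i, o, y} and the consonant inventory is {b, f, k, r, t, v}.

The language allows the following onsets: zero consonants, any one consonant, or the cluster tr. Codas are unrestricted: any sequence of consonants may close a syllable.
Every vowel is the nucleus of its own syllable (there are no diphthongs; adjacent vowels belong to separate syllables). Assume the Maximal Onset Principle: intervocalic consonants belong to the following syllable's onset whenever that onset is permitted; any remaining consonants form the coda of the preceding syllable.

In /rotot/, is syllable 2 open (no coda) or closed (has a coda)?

closed

Vowels present: o, o; each is a nucleus, giving 2 syllables.
/o…o/ gap (V1→V2): just /t/ — single C goes to the following onset.
Result: ro.tot.
Syllable 2 is /tot/ with coda /t/, so it is closed.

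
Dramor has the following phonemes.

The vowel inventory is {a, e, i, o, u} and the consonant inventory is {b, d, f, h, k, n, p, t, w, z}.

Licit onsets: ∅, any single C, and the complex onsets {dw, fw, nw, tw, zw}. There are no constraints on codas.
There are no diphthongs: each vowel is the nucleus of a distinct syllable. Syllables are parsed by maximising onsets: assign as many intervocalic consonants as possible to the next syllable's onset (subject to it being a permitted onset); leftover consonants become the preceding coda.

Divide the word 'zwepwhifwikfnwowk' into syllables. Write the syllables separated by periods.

zwepw.hi.fwikf.nwowk

Vowels present: e, i, i, o; each is a nucleus, giving 4 syllables.
σ1/σ2 boundary: /pwh/; trying suffixes from longest down, /h/ is the first permitted one, so coda /pw/ | onset /h/.
σ2/σ3 boundary: /fw/ — entire cluster is a permitted onset → onset /fw/, coda ∅.
σ3/σ4 boundary: /kfnw/; trying suffixes from longest down, /nw/ is the first permitted one, so coda /kf/ | onset /nw/.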